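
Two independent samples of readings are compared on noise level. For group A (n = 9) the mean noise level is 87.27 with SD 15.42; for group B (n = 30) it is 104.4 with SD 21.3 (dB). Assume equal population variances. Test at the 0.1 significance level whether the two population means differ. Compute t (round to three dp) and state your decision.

Let group 1 = group A, group 2 = group B. H0: μ_1 = μ_2; H1: μ_1 ≠ μ_2 (two-sample pooled-variance t-test, two-sided).
s_p² = [(9−1)·15.42² + (30−1)·21.3²]/(9+30−2) = 407.006
t = (87.27 − 104.4)/√[407.006·(1/9 + 1/30)] = -2.234
df = n₁ + n₂ − 2 = 37
Two-sided p-value ≈ 0.032
Since p ≈ 0.032 < α = 0.1, reject H0; the evidence is statistically significant.

t = -2.234; reject H0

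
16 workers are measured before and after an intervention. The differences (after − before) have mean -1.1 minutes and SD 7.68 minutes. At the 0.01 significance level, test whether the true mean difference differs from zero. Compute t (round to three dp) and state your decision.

t = -0.573; fail to reject H0

H0: μ_d = 0; H1: μ_d ≠ 0 (paired t-test on the differences, two-sided).
t = d̄/(s_d/√n) = -1.1/(7.68/√16) = -0.573
df = n − 1 = 15
Two-sided p-value ≈ 0.575
Since p ≈ 0.575 > α = 0.01, fail to reject H0; the data do not provide sufficient evidence against H0.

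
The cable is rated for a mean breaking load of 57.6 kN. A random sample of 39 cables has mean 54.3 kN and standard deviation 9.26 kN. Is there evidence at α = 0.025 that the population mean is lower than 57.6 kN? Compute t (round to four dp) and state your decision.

t = -2.2255; reject H0

H0: μ = 57.6; H1: μ < 57.6 (one-sample t-test, left-tailed).
t = (x̄ − μ₀)/(s/√n) = (54.3 − 57.6)/(9.26/√39) = -2.2255
df = n − 1 = 38
p-value = P(T ≤ -2.2255) ≈ 0.016
Since p ≈ 0.016 < α = 0.025, reject H0; the data support H1.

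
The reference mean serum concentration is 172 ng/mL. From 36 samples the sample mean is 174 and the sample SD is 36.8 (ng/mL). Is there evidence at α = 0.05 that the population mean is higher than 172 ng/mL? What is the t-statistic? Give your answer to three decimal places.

H0: μ = 172; H1: μ > 172 (one-sample t-test, right-tailed).
t = (x̄ − μ₀)/(s/√n) = (174 − 172)/(36.8/√36) = 0.326
df = n − 1 = 35
p-value = P(T ≥ 0.326) ≈ 0.3732
Since p ≈ 0.3732 > α = 0.05, fail to reject H0; the data do not provide sufficient evidence against H0.

0.326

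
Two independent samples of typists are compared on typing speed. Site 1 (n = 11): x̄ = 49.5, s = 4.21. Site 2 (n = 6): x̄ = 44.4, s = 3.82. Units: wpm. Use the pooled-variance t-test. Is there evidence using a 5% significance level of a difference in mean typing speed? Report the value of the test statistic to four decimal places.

2.4605

Let group 1 = site 1, group 2 = site 2. H0: μ_1 = μ_2; H1: μ_1 ≠ μ_2 (two-sample pooled-variance t-test, two-sided).
s_p² = [(11−1)·4.21² + (6−1)·3.82²]/(11+6−2) = 16.6802
t = (49.5 − 44.4)/√[16.6802·(1/11 + 1/6)] = 2.4605
df = n₁ + n₂ − 2 = 15
Two-sided p-value ≈ 0.026
Since p ≈ 0.026 < α = 0.05, reject H0; the data support H1.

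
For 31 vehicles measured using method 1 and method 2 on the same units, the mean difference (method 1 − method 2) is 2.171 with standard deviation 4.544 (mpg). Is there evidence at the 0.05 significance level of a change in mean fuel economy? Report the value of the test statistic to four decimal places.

H0: μ_d = 0; H1: μ_d ≠ 0 (paired t-test on the differences, two-sided).
t = d̄/(s_d/√n) = 2.171/(4.544/√31) = 2.6601
df = n − 1 = 30
Two-sided p-value ≈ 0.0124
Since p ≈ 0.0124 < α = 0.05, reject H0; the data support H1.

2.6601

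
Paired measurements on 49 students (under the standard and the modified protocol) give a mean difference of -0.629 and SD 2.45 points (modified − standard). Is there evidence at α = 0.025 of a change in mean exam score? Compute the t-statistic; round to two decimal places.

-1.80

H0: μ_d = 0; H1: μ_d ≠ 0 (paired t-test on the differences, two-sided).
t = d̄/(s_d/√n) = -0.629/(2.45/√49) = -1.80
df = n − 1 = 48
Two-sided p-value ≈ 0.0786
Since p ≈ 0.0786 > α = 0.025, fail to reject H0; the evidence is not statistically significant.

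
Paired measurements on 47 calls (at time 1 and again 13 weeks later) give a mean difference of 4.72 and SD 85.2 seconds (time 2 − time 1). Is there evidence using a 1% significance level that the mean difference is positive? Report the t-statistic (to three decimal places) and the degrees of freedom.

t = 0.380, df = 46

H0: μ_d = 0; H1: μ_d > 0 (paired t-test on the differences, right-tailed).
t = d̄/(s_d/√n) = 4.72/(85.2/√47) = 0.380
df = n − 1 = 46
p-value = P(T ≥ 0.380) ≈ 0.3529
Since p ≈ 0.3529 > α = 0.01, fail to reject H0; the data do not provide sufficient evidence against H0.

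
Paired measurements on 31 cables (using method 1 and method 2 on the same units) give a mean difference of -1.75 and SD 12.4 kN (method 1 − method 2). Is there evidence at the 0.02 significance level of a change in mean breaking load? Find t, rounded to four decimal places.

H0: μ_d = 0; H1: μ_d ≠ 0 (paired t-test on the differences, two-sided).
t = d̄/(s_d/√n) = -1.75/(12.4/√31) = -0.7858
df = n − 1 = 30
Two-sided p-value ≈ 0.438
Since p ≈ 0.438 > α = 0.02, fail to reject H0; the data do not provide sufficient evidence against H0.

-0.7858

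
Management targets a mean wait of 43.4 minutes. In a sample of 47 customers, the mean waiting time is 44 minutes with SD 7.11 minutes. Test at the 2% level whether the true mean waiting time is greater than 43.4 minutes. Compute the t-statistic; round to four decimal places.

0.5785

H0: μ = 43.4; H1: μ > 43.4 (one-sample t-test, right-tailed).
t = (x̄ − μ₀)/(s/√n) = (44 − 43.4)/(7.11/√47) = 0.5785
df = n − 1 = 46
p-value = P(T ≥ 0.5785) ≈ 0.283
Since p ≈ 0.283 > α = 0.02, fail to reject H0; the data do not provide sufficient evidence against H0.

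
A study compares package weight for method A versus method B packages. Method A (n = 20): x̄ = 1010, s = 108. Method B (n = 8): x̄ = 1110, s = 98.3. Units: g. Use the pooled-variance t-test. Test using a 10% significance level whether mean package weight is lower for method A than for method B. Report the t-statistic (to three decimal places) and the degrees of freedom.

Let group 1 = method A, group 2 = method B. H0: μ_1 = μ_2; H1: μ_1 < μ_2 (two-sample pooled-variance t-test, left-tailed).
s_p² = [(20−1)·108² + (8−1)·98.3²]/(20+8−2) = 11125.2
t = (1010 − 1110)/√[11125.2·(1/20 + 1/8)] = -2.266
df = n₁ + n₂ − 2 = 26
p-value = P(T ≤ -2.266) ≈ 0.016
Since p ≈ 0.016 < α = 0.1, reject H0; the data support H1.

t = -2.266, df = 26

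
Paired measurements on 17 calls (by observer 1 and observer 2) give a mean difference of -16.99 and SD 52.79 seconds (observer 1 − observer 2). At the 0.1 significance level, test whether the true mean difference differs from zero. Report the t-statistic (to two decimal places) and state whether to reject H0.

t = -1.33; fail to reject H0

H0: μ_d = 0; H1: μ_d ≠ 0 (paired t-test on the differences, two-sided).
t = d̄/(s_d/√n) = -16.99/(52.79/√17) = -1.33
df = n − 1 = 16
Two-sided p-value ≈ 0.2031
Since p ≈ 0.2031 > α = 0.1, fail to reject H0; the data do not provide sufficient evidence against H0.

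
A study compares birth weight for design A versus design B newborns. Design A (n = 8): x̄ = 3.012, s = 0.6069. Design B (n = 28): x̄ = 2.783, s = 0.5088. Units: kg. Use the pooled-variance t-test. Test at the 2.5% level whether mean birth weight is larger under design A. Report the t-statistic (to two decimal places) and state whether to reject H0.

Let group 1 = design A, group 2 = design B. H0: μ_1 = μ_2; H1: μ_1 > μ_2 (two-sample pooled-variance t-test, right-tailed).
s_p² = [(8−1)·0.6069² + (28−1)·0.5088²]/(8+28−2) = 0.281411
t = (3.012 − 2.783)/√[0.281411·(1/8 + 1/28)] = 1.08
df = n₁ + n₂ − 2 = 34
p-value = P(T ≥ 1.08) ≈ 0.145
Since p ≈ 0.145 > α = 0.025, fail to reject H0; the data do not provide sufficient evidence against H0.

t = 1.08; fail to reject H0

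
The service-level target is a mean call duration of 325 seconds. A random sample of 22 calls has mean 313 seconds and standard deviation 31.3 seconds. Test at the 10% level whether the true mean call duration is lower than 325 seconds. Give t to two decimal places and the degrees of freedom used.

H0: μ = 325; H1: μ < 325 (one-sample t-test, left-tailed).
t = (x̄ − μ₀)/(s/√n) = (313 − 325)/(31.3/√22) = -1.80
df = n − 1 = 21
p-value = P(T ≤ -1.80) ≈ 0.0433
Since p ≈ 0.0433 < α = 0.1, reject H0; the evidence is statistically significant.

t = -1.80, df = 21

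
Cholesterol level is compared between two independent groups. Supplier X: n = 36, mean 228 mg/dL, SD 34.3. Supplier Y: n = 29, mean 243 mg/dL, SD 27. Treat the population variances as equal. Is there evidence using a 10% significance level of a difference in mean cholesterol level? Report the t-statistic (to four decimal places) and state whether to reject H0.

t = -1.9227; reject H0

Let group 1 = supplier X, group 2 = supplier Y. H0: μ_1 = μ_2; H1: μ_1 ≠ μ_2 (two-sample pooled-variance t-test, two-sided).
s_p² = [(36−1)·34.3² + (29−1)·27²]/(36+29−2) = 977.606
t = (228 − 243)/√[977.606·(1/36 + 1/29)] = -1.9227
df = n₁ + n₂ − 2 = 63
Two-sided p-value ≈ 0.0590
Since p ≈ 0.0590 < α = 0.1, reject H0; the data support H1.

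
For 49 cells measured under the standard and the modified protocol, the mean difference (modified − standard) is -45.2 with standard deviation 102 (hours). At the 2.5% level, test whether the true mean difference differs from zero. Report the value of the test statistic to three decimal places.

-3.102

H0: μ_d = 0; H1: μ_d ≠ 0 (paired t-test on the differences, two-sided).
t = d̄/(s_d/√n) = -45.2/(102/√49) = -3.102
df = n − 1 = 48
Two-sided p-value ≈ 0.003
Since p ≈ 0.003 < α = 0.025, reject H0; the data support H1.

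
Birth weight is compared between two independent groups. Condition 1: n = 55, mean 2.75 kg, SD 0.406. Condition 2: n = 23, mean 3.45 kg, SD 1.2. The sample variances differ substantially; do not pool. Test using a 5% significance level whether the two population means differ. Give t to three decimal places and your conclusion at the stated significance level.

Let group 1 = condition 1, group 2 = condition 2. H0: μ_1 = μ_2; H1: μ_1 ≠ μ_2 (Welch's two-sample t-test, two-sided).
t = (x̄_1 − x̄_2)/√(s_1²/n_1 + s_2²/n_2) = (2.75 − 3.45)/√(0.406²/55 + 1.2²/23) = -2.733
Welch–Satterthwaite df ≈ 24.13
Two-sided p-value ≈ 0.012
Since p ≈ 0.012 < α = 0.05, reject H0; the evidence is statistically significant.

t = -2.733; reject H0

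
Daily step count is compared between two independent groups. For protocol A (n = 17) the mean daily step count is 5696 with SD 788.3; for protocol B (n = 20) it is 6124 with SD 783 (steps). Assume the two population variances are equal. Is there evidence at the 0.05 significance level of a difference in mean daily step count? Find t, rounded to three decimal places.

Let group 1 = protocol A, group 2 = protocol B. H0: μ_1 = μ_2; H1: μ_1 ≠ μ_2 (two-sample pooled-variance t-test, two-sided).
s_p² = [(17−1)·788.3² + (20−1)·783²]/(17+20−2) = 616896
t = (5696 − 6124)/√[616896·(1/17 + 1/20)] = -1.652
df = n₁ + n₂ − 2 = 35
Two-sided p-value ≈ 0.108
Since p ≈ 0.108 > α = 0.05, fail to reject H0; the data do not provide sufficient evidence against H0.

-1.652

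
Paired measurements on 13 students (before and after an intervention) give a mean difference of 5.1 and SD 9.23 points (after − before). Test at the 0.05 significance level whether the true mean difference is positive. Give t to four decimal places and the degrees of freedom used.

t = 1.9922, df = 12

H0: μ_d = 0; H1: μ_d > 0 (paired t-test on the differences, right-tailed).
t = d̄/(s_d/√n) = 5.1/(9.23/√13) = 1.9922
df = n − 1 = 12
p-value = P(T ≥ 1.9922) ≈ 0.035
Since p ≈ 0.035 < α = 0.05, reject H0; the data support H1.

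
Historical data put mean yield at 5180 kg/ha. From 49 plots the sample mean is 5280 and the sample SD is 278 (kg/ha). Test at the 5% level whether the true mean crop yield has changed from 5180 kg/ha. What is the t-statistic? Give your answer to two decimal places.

2.52

H0: μ = 5180; H1: μ ≠ 5180 (one-sample t-test, two-sided).
t = (x̄ − μ₀)/(s/√n) = (5280 − 5180)/(278/√49) = 2.52
df = n − 1 = 48
Two-sided p-value ≈ 0.0152
Since p ≈ 0.0152 < α = 0.05, reject H0; the evidence is statistically significant.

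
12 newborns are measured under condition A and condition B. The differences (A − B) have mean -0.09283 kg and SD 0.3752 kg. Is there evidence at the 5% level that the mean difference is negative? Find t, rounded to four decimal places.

-0.8571

H0: μ_d = 0; H1: μ_d < 0 (paired t-test on the differences, left-tailed).
t = d̄/(s_d/√n) = -0.09283/(0.3752/√12) = -0.8571
df = n − 1 = 11
p-value = P(T ≤ -0.8571) ≈ 0.205
Since p ≈ 0.205 > α = 0.05, fail to reject H0; the data do not provide sufficient evidence against H0.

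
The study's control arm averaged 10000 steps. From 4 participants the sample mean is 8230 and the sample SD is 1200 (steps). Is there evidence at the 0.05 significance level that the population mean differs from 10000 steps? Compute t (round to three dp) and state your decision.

t = -2.950; fail to reject H0

H0: μ = 10000; H1: μ ≠ 10000 (one-sample t-test, two-sided).
t = (x̄ − μ₀)/(s/√n) = (8230 − 10000)/(1200/√4) = -2.950
df = n − 1 = 3
Two-sided p-value ≈ 0.0600
Since p ≈ 0.0600 > α = 0.05, fail to reject H0; the evidence is not statistically significant.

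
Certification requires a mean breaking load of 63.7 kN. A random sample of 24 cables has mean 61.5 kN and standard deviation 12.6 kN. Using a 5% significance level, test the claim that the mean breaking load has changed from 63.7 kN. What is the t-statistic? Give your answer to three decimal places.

H0: μ = 63.7; H1: μ ≠ 63.7 (one-sample t-test, two-sided).
t = (x̄ − μ₀)/(s/√n) = (61.5 − 63.7)/(12.6/√24) = -0.855
df = n − 1 = 23
Two-sided p-value ≈ 0.4012
Since p ≈ 0.4012 > α = 0.05, fail to reject H0; the evidence is not statistically significant.

-0.855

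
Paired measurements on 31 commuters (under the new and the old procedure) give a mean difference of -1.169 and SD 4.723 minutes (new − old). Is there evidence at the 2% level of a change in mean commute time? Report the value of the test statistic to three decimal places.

-1.378

H0: μ_d = 0; H1: μ_d ≠ 0 (paired t-test on the differences, two-sided).
t = d̄/(s_d/√n) = -1.169/(4.723/√31) = -1.378
df = n − 1 = 30
Two-sided p-value ≈ 0.1784
Since p ≈ 0.1784 > α = 0.02, fail to reject H0; the evidence is not statistically significant.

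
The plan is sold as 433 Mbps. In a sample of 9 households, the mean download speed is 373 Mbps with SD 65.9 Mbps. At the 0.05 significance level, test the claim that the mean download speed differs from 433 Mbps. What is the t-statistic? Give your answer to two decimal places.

-2.73

H0: μ = 433; H1: μ ≠ 433 (one-sample t-test, two-sided).
t = (x̄ − μ₀)/(s/√n) = (373 − 433)/(65.9/√9) = -2.73
df = n − 1 = 8
Two-sided p-value ≈ 0.026
Since p ≈ 0.026 < α = 0.05, reject H0; the evidence is statistically significant.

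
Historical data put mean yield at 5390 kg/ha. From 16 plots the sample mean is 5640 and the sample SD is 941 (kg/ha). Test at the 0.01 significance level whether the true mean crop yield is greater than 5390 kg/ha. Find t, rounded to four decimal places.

H0: μ = 5390; H1: μ > 5390 (one-sample t-test, right-tailed).
t = (x̄ − μ₀)/(s/√n) = (5640 − 5390)/(941/√16) = 1.0627
df = n − 1 = 15
p-value = P(T ≥ 1.0627) ≈ 0.152
Since p ≈ 0.152 > α = 0.01, fail to reject H0; the evidence is not statistically significant.

1.0627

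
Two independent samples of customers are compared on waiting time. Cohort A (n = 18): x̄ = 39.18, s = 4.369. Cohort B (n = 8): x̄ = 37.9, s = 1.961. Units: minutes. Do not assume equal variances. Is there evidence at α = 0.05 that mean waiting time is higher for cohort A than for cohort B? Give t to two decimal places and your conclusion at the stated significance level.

t = 1.03; fail to reject H0

Let group 1 = cohort A, group 2 = cohort B. H0: μ_1 = μ_2; H1: μ_1 > μ_2 (Welch's two-sample t-test, right-tailed).
t = (x̄_1 − x̄_2)/√(s_1²/n_1 + s_2²/n_2) = (39.18 − 37.9)/√(4.369²/18 + 1.961²/8) = 1.03
Welch–Satterthwaite df ≈ 23.95
p-value = P(T ≥ 1.03) ≈ 0.1564
Since p ≈ 0.1564 > α = 0.05, fail to reject H0; the evidence is not statistically significant.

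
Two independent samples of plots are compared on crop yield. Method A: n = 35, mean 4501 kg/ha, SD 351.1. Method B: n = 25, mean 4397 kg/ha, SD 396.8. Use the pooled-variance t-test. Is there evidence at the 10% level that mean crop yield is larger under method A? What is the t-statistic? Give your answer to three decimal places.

Let group 1 = method A, group 2 = method B. H0: μ_1 = μ_2; H1: μ_1 > μ_2 (two-sample pooled-variance t-test, right-tailed).
s_p² = [(35−1)·351.1² + (25−1)·396.8²]/(35+25−2) = 137414
t = (4501 − 4397)/√[137414·(1/35 + 1/25)] = 1.071
df = n₁ + n₂ − 2 = 58
p-value = P(T ≥ 1.071) ≈ 0.144
Since p ≈ 0.144 > α = 0.1, fail to reject H0; the data do not provide sufficient evidence against H0.

1.071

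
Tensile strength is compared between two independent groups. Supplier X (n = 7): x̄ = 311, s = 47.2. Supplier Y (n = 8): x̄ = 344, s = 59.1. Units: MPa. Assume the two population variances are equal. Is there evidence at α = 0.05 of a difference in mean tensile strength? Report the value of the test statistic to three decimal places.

Let group 1 = supplier X, group 2 = supplier Y. H0: μ_1 = μ_2; H1: μ_1 ≠ μ_2 (two-sample pooled-variance t-test, two-sided).
s_p² = [(7−1)·47.2² + (8−1)·59.1²]/(7+8−2) = 2908.98
t = (311 − 344)/√[2908.98·(1/7 + 1/8)] = -1.182
df = n₁ + n₂ − 2 = 13
Two-sided p-value ≈ 0.2583
Since p ≈ 0.2583 > α = 0.05, fail to reject H0; the data do not provide sufficient evidence against H0.

-1.182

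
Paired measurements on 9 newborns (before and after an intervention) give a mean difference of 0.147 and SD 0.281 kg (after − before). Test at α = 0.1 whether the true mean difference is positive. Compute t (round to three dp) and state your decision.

t = 1.569; reject H0

H0: μ_d = 0; H1: μ_d > 0 (paired t-test on the differences, right-tailed).
t = d̄/(s_d/√n) = 0.147/(0.281/√9) = 1.569
df = n − 1 = 8
p-value = P(T ≥ 1.569) ≈ 0.0776
Since p ≈ 0.0776 < α = 0.1, reject H0; the evidence is statistically significant.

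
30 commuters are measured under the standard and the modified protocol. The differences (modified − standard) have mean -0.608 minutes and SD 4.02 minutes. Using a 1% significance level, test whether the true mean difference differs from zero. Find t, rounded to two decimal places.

-0.83

H0: μ_d = 0; H1: μ_d ≠ 0 (paired t-test on the differences, two-sided).
t = d̄/(s_d/√n) = -0.608/(4.02/√30) = -0.83
df = n − 1 = 29
Two-sided p-value ≈ 0.4142
Since p ≈ 0.4142 > α = 0.01, fail to reject H0; the data do not provide sufficient evidence against H0.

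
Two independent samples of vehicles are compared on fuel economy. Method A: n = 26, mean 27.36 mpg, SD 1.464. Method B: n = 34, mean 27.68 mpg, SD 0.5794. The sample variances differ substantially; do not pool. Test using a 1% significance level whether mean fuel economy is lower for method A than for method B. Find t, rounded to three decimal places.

Let group 1 = method A, group 2 = method B. H0: μ_1 = μ_2; H1: μ_1 < μ_2 (Welch's two-sample t-test, left-tailed).
t = (x̄_1 − x̄_2)/√(s_1²/n_1 + s_2²/n_2) = (27.36 − 27.68)/√(1.464²/26 + 0.5794²/34) = -1.053
Welch–Satterthwaite df ≈ 31.01
p-value = P(T ≤ -1.053) ≈ 0.1502
Since p ≈ 0.1502 > α = 0.01, fail to reject H0; the evidence is not statistically significant.

-1.053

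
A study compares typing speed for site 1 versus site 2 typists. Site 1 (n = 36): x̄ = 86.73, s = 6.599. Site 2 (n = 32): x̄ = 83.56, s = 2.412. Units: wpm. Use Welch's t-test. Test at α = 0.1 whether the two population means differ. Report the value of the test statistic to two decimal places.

Let group 1 = site 1, group 2 = site 2. H0: μ_1 = μ_2; H1: μ_1 ≠ μ_2 (Welch's two-sample t-test, two-sided).
t = (x̄_1 − x̄_2)/√(s_1²/n_1 + s_2²/n_2) = (86.73 − 83.56)/√(6.599²/36 + 2.412²/32) = 2.69
Welch–Satterthwaite df ≈ 45.16
Two-sided p-value ≈ 0.010
Since p ≈ 0.010 < α = 0.1, reject H0; the data support H1.

2.69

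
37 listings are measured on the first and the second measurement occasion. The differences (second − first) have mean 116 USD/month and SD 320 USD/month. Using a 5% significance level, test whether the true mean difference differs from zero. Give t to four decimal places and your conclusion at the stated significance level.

t = 2.2050; reject H0

H0: μ_d = 0; H1: μ_d ≠ 0 (paired t-test on the differences, two-sided).
t = d̄/(s_d/√n) = 116/(320/√37) = 2.2050
df = n − 1 = 36
Two-sided p-value ≈ 0.0339
Since p ≈ 0.0339 < α = 0.05, reject H0; the data support H1.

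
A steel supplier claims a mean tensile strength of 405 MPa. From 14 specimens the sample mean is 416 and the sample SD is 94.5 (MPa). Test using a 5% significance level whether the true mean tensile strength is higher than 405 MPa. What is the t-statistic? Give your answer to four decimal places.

H0: μ = 405; H1: μ > 405 (one-sample t-test, right-tailed).
t = (x̄ − μ₀)/(s/√n) = (416 − 405)/(94.5/√14) = 0.4355
df = n − 1 = 13
p-value = P(T ≥ 0.4355) ≈ 0.3352
Since p ≈ 0.3352 > α = 0.05, fail to reject H0; the data do not provide sufficient evidence against H0.

0.4355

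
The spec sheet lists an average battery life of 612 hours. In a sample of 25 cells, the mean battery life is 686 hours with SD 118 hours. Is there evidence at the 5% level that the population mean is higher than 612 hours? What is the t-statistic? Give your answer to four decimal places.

3.1356

H0: μ = 612; H1: μ > 612 (one-sample t-test, right-tailed).
t = (x̄ − μ₀)/(s/√n) = (686 − 612)/(118/√25) = 3.1356
df = n − 1 = 24
p-value = P(T ≥ 3.1356) ≈ 0.0022
Since p ≈ 0.0022 < α = 0.05, reject H0; the data support H1.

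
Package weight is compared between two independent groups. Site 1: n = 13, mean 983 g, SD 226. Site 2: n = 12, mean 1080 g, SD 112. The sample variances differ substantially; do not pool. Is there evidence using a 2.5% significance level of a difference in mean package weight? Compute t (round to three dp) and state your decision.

Let group 1 = site 1, group 2 = site 2. H0: μ_1 = μ_2; H1: μ_1 ≠ μ_2 (Welch's two-sample t-test, two-sided).
t = (x̄_1 − x̄_2)/√(s_1²/n_1 + s_2²/n_2) = (983 − 1080)/√(226²/13 + 112²/12) = -1.375
Welch–Satterthwaite df ≈ 17.86
Two-sided p-value ≈ 0.1860
Since p ≈ 0.1860 > α = 0.025, fail to reject H0; the evidence is not statistically significant.

t = -1.375; fail to reject H0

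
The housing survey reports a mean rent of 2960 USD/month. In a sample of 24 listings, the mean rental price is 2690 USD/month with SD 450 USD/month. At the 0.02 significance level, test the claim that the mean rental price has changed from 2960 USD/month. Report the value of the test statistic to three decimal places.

-2.939

H0: μ = 2960; H1: μ ≠ 2960 (one-sample t-test, two-sided).
t = (x̄ − μ₀)/(s/√n) = (2690 − 2960)/(450/√24) = -2.939
df = n − 1 = 23
Two-sided p-value ≈ 0.0074
Since p ≈ 0.0074 < α = 0.02, reject H0; the evidence is statistically significant.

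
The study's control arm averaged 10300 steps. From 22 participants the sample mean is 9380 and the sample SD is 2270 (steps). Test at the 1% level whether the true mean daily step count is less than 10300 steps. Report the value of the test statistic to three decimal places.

H0: μ = 10300; H1: μ < 10300 (one-sample t-test, left-tailed).
t = (x̄ − μ₀)/(s/√n) = (9380 − 10300)/(2270/√22) = -1.901
df = n − 1 = 21
p-value = P(T ≤ -1.901) ≈ 0.0356
Since p ≈ 0.0356 > α = 0.01, fail to reject H0; the evidence is not statistically significant.

-1.901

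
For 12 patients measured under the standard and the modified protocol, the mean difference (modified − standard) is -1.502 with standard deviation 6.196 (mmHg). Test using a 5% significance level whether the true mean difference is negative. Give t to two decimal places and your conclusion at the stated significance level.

H0: μ_d = 0; H1: μ_d < 0 (paired t-test on the differences, left-tailed).
t = d̄/(s_d/√n) = -1.502/(6.196/√12) = -0.84
df = n − 1 = 11
p-value = P(T ≤ -0.84) ≈ 0.2095
Since p ≈ 0.2095 > α = 0.05, fail to reject H0; the data do not provide sufficient evidence against H0.

t = -0.84; fail to reject H0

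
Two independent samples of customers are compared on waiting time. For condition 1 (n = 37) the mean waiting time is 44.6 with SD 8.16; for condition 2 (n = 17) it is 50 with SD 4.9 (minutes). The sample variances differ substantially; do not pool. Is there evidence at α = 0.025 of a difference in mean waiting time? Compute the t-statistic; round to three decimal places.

-3.013

Let group 1 = condition 1, group 2 = condition 2. H0: μ_1 = μ_2; H1: μ_1 ≠ μ_2 (Welch's two-sample t-test, two-sided).
t = (x̄_1 − x̄_2)/√(s_1²/n_1 + s_2²/n_2) = (44.6 − 50)/√(8.16²/37 + 4.9²/17) = -3.013
Welch–Satterthwaite df ≈ 48.07
Two-sided p-value ≈ 0.004
Since p ≈ 0.004 < α = 0.025, reject H0; the evidence is statistically significant.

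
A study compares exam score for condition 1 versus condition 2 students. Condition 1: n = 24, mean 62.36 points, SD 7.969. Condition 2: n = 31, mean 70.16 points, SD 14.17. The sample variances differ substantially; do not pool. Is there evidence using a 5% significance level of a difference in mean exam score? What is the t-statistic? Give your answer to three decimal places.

Let group 1 = condition 1, group 2 = condition 2. H0: μ_1 = μ_2; H1: μ_1 ≠ μ_2 (Welch's two-sample t-test, two-sided).
t = (x̄_1 − x̄_2)/√(s_1²/n_1 + s_2²/n_2) = (62.36 − 70.16)/√(7.969²/24 + 14.17²/31) = -2.582
Welch–Satterthwaite df ≈ 48.88
Two-sided p-value ≈ 0.0129
Since p ≈ 0.0129 < α = 0.05, reject H0; the data support H1.

-2.582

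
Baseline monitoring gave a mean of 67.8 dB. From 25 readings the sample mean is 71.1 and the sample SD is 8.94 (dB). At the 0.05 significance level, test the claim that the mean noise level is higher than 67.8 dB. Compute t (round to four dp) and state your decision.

t = 1.8456; reject H0

H0: μ = 67.8; H1: μ > 67.8 (one-sample t-test, right-tailed).
t = (x̄ − μ₀)/(s/√n) = (71.1 − 67.8)/(8.94/√25) = 1.8456
df = n − 1 = 24
p-value = P(T ≥ 1.8456) ≈ 0.0387
Since p ≈ 0.0387 < α = 0.05, reject H0; the evidence is statistically significant.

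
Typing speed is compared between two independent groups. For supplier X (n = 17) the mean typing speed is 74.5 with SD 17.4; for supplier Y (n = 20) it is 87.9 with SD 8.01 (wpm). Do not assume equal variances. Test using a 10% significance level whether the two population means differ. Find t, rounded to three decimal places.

Let group 1 = supplier X, group 2 = supplier Y. H0: μ_1 = μ_2; H1: μ_1 ≠ μ_2 (Welch's two-sample t-test, two-sided).
t = (x̄_1 − x̄_2)/√(s_1²/n_1 + s_2²/n_2) = (74.5 − 87.9)/√(17.4²/17 + 8.01²/20) = -2.923
Welch–Satterthwaite df ≈ 21.69
Two-sided p-value ≈ 0.008
Since p ≈ 0.008 < α = 0.1, reject H0; the data support H1.

-2.923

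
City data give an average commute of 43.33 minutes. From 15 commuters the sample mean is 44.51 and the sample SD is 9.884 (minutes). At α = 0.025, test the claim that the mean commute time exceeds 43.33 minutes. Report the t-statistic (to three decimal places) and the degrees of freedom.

H0: μ = 43.33; H1: μ > 43.33 (one-sample t-test, right-tailed).
t = (x̄ − μ₀)/(s/√n) = (44.51 − 43.33)/(9.884/√15) = 0.462
df = n − 1 = 14
p-value = P(T ≥ 0.462) ≈ 0.325
Since p ≈ 0.325 > α = 0.025, fail to reject H0; the data do not provide sufficient evidence against H0.

t = 0.462, df = 14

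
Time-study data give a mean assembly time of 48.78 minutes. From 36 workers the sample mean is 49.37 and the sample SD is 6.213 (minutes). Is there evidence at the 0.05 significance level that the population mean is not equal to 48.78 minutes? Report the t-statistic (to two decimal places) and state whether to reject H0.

t = 0.57; fail to reject H0

H0: μ = 48.78; H1: μ ≠ 48.78 (one-sample t-test, two-sided).
t = (x̄ − μ₀)/(s/√n) = (49.37 − 48.78)/(6.213/√36) = 0.57
df = n − 1 = 35
Two-sided p-value ≈ 0.5725
Since p ≈ 0.5725 > α = 0.05, fail to reject H0; the data do not provide sufficient evidence against H0.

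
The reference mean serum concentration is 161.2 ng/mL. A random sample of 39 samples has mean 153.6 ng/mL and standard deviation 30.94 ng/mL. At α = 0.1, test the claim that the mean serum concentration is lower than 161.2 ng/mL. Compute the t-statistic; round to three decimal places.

-1.534

H0: μ = 161.2; H1: μ < 161.2 (one-sample t-test, left-tailed).
t = (x̄ − μ₀)/(s/√n) = (153.6 − 161.2)/(30.94/√39) = -1.534
df = n − 1 = 38
p-value = P(T ≤ -1.534) ≈ 0.067
Since p ≈ 0.067 < α = 0.1, reject H0; the evidence is statistically significant.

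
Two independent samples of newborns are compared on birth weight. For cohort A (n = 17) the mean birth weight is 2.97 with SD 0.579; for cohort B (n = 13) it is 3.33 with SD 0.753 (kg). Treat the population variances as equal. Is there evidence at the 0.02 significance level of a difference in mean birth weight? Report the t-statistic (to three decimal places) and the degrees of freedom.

t = -1.482, df = 28

Let group 1 = cohort A, group 2 = cohort B. H0: μ_1 = μ_2; H1: μ_1 ≠ μ_2 (two-sample pooled-variance t-test, two-sided).
s_p² = [(17−1)·0.579² + (13−1)·0.753²]/(17+13−2) = 0.43457
t = (2.97 − 3.33)/√[0.43457·(1/17 + 1/13)] = -1.482
df = n₁ + n₂ − 2 = 28
Two-sided p-value ≈ 0.1495
Since p ≈ 0.1495 > α = 0.02, fail to reject H0; the evidence is not statistically significant.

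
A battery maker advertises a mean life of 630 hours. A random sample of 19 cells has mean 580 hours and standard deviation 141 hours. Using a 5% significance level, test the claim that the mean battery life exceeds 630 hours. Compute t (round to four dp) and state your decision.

H0: μ = 630; H1: μ > 630 (one-sample t-test, right-tailed).
t = (x̄ − μ₀)/(s/√n) = (580 − 630)/(141/√19) = -1.5457
df = n − 1 = 18
p-value = P(T ≥ -1.5457) ≈ 0.9302
Since p ≈ 0.9302 > α = 0.05, fail to reject H0; the data do not provide sufficient evidence against H0.

t = -1.5457; fail to reject H0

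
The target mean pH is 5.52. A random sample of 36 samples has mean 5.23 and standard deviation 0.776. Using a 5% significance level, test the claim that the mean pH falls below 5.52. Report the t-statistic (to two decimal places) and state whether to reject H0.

t = -2.24; reject H0

H0: μ = 5.52; H1: μ < 5.52 (one-sample t-test, left-tailed).
t = (x̄ − μ₀)/(s/√n) = (5.23 − 5.52)/(0.776/√36) = -2.24
df = n − 1 = 35
p-value = P(T ≤ -2.24) ≈ 0.016
Since p ≈ 0.016 < α = 0.05, reject H0; the data support H1.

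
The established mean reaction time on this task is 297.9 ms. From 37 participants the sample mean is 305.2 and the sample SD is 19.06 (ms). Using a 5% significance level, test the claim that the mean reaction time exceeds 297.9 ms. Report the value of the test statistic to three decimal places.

H0: μ = 297.9; H1: μ > 297.9 (one-sample t-test, right-tailed).
t = (x̄ − μ₀)/(s/√n) = (305.2 − 297.9)/(19.06/√37) = 2.330
df = n − 1 = 36
p-value = P(T ≥ 2.330) ≈ 0.0128
Since p ≈ 0.0128 < α = 0.05, reject H0; the evidence is statistically significant.

2.330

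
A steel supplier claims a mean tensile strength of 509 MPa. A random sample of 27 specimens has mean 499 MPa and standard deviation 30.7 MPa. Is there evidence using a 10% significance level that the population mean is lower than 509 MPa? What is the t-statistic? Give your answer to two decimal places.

H0: μ = 509; H1: μ < 509 (one-sample t-test, left-tailed).
t = (x̄ − μ₀)/(s/√n) = (499 − 509)/(30.7/√27) = -1.69
df = n − 1 = 26
p-value = P(T ≤ -1.69) ≈ 0.051
Since p ≈ 0.051 < α = 0.1, reject H0; the evidence is statistically significant.

-1.69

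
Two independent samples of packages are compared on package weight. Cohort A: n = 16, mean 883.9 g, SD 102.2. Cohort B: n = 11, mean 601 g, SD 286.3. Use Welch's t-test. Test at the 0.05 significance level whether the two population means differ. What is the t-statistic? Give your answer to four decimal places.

3.1425

Let group 1 = cohort A, group 2 = cohort B. H0: μ_1 = μ_2; H1: μ_1 ≠ μ_2 (Welch's two-sample t-test, two-sided).
t = (x̄_1 − x̄_2)/√(s_1²/n_1 + s_2²/n_2) = (883.9 − 601)/√(102.2²/16 + 286.3²/11) = 3.1425
Welch–Satterthwaite df ≈ 11.77
Two-sided p-value ≈ 0.009
Since p ≈ 0.009 < α = 0.05, reject H0; the evidence is statistically significant.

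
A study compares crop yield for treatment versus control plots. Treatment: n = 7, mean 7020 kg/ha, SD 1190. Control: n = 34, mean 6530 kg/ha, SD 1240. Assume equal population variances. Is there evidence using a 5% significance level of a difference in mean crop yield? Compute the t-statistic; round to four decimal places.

Let group 1 = treatment, group 2 = control. H0: μ_1 = μ_2; H1: μ_1 ≠ μ_2 (two-sample pooled-variance t-test, two-sided).
s_p² = [(7−1)·1190² + (34−1)·1240²]/(7+34−2) = 1518910
t = (7020 − 6530)/√[1518910·(1/7 + 1/34)] = 0.9579
df = n₁ + n₂ − 2 = 39
Two-sided p-value ≈ 0.344
Since p ≈ 0.344 > α = 0.05, fail to reject H0; the evidence is not statistically significant.

0.9579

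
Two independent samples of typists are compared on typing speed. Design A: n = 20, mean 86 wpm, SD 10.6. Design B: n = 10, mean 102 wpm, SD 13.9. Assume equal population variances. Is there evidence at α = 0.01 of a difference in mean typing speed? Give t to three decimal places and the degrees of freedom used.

t = -3.512, df = 28

Let group 1 = design A, group 2 = design B. H0: μ_1 = μ_2; H1: μ_1 ≠ μ_2 (two-sample pooled-variance t-test, two-sided).
s_p² = [(20−1)·10.6² + (10−1)·13.9²]/(20+10−2) = 138.348
t = (86 − 102)/√[138.348·(1/20 + 1/10)] = -3.512
df = n₁ + n₂ − 2 = 28
Two-sided p-value ≈ 0.002
Since p ≈ 0.002 < α = 0.01, reject H0; the data support H1.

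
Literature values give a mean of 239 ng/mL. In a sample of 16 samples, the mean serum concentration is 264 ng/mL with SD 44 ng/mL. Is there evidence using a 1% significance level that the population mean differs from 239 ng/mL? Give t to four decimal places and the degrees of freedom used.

H0: μ = 239; H1: μ ≠ 239 (one-sample t-test, two-sided).
t = (x̄ − μ₀)/(s/√n) = (264 − 239)/(44/√16) = 2.2727
df = n − 1 = 15
Two-sided p-value ≈ 0.038
Since p ≈ 0.038 > α = 0.01, fail to reject H0; the data do not provide sufficient evidence against H0.

t = 2.2727, df = 15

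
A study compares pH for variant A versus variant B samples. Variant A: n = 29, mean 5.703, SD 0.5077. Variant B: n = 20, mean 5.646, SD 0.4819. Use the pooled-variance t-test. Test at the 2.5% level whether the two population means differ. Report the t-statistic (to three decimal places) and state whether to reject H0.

Let group 1 = variant A, group 2 = variant B. H0: μ_1 = μ_2; H1: μ_1 ≠ μ_2 (two-sample pooled-variance t-test, two-sided).
s_p² = [(29−1)·0.5077² + (20−1)·0.4819²]/(29+20−2) = 0.247438
t = (5.703 − 5.646)/√[0.247438·(1/29 + 1/20)] = 0.394
df = n₁ + n₂ − 2 = 47
Two-sided p-value ≈ 0.6952
Since p ≈ 0.6952 > α = 0.025, fail to reject H0; the evidence is not statistically significant.

t = 0.394; fail to reject H0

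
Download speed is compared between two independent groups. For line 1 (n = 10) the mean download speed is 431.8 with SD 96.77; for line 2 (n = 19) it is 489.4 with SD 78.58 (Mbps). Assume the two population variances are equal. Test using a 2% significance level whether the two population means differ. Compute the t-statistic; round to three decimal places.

Let group 1 = line 1, group 2 = line 2. H0: μ_1 = μ_2; H1: μ_1 ≠ μ_2 (two-sample pooled-variance t-test, two-sided).
s_p² = [(10−1)·96.77² + (19−1)·78.58²]/(10+19−2) = 7238.02
t = (431.8 − 489.4)/√[7238.02·(1/10 + 1/19)] = -1.733
df = n₁ + n₂ − 2 = 27
Two-sided p-value ≈ 0.095
Since p ≈ 0.095 > α = 0.02, fail to reject H0; the evidence is not statistically significant.

-1.733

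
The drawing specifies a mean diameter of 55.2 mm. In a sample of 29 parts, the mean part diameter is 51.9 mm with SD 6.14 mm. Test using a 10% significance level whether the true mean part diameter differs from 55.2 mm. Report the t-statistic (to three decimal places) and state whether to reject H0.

t = -2.894; reject H0

H0: μ = 55.2; H1: μ ≠ 55.2 (one-sample t-test, two-sided).
t = (x̄ − μ₀)/(s/√n) = (51.9 − 55.2)/(6.14/√29) = -2.894
df = n − 1 = 28
Two-sided p-value ≈ 0.0073
Since p ≈ 0.0073 < α = 0.1, reject H0; the data support H1.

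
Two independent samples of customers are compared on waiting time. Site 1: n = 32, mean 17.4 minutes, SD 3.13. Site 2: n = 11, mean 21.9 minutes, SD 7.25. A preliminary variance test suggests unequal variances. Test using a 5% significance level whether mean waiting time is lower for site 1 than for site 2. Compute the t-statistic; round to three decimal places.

-1.996

Let group 1 = site 1, group 2 = site 2. H0: μ_1 = μ_2; H1: μ_1 < μ_2 (Welch's two-sample t-test, left-tailed).
t = (x̄_1 − x̄_2)/√(s_1²/n_1 + s_2²/n_2) = (17.4 − 21.9)/√(3.13²/32 + 7.25²/11) = -1.996
Welch–Satterthwaite df ≈ 11.31
p-value = P(T ≤ -1.996) ≈ 0.035
Since p ≈ 0.035 < α = 0.05, reject H0; the evidence is statistically significant.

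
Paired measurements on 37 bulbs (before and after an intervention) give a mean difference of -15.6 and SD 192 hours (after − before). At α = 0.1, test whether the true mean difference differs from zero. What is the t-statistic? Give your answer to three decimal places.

H0: μ_d = 0; H1: μ_d ≠ 0 (paired t-test on the differences, two-sided).
t = d̄/(s_d/√n) = -15.6/(192/√37) = -0.494
df = n − 1 = 36
Two-sided p-value ≈ 0.624
Since p ≈ 0.624 > α = 0.1, fail to reject H0; the evidence is not statistically significant.

-0.494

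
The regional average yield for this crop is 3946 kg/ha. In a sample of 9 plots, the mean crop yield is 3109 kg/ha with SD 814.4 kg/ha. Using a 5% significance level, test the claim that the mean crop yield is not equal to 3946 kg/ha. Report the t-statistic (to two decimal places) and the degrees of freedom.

H0: μ = 3946; H1: μ ≠ 3946 (one-sample t-test, two-sided).
t = (x̄ − μ₀)/(s/√n) = (3109 − 3946)/(814.4/√9) = -3.08
df = n − 1 = 8
Two-sided p-value ≈ 0.0150
Since p ≈ 0.0150 < α = 0.05, reject H0; the data support H1.

t = -3.08, df = 8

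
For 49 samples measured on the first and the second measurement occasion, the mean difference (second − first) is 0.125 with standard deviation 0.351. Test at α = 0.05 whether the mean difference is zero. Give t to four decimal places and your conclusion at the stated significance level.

H0: μ_d = 0; H1: μ_d ≠ 0 (paired t-test on the differences, two-sided).
t = d̄/(s_d/√n) = 0.125/(0.351/√49) = 2.4929
df = n − 1 = 48
Two-sided p-value ≈ 0.016
Since p ≈ 0.016 < α = 0.05, reject H0; the evidence is statistically significant.

t = 2.4929; reject H0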